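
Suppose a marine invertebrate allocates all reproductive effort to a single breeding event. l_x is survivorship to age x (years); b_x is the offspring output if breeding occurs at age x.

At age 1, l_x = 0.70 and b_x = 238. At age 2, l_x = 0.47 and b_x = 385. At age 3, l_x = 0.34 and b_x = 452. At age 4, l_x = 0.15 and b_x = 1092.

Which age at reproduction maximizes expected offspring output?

Expected offspring if breeding at age x = l_x × b_x:
  age 1: 0.70 × 238 = 166.600
  age 2: 0.47 × 385 = 180.950
  age 3: 0.34 × 452 = 153.680
  age 4: 0.15 × 1092 = 163.800
Maximum at age 2 (180.950).

2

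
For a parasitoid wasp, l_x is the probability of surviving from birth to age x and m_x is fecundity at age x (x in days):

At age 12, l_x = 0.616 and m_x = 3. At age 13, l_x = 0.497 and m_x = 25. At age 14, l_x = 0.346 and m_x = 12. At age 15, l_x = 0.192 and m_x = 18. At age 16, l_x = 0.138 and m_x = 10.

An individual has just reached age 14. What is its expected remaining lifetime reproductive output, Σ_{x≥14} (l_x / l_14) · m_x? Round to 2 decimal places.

l_14 = 0.346. Conditional survival from age 14 to x is l_x / l_14.
  x=14: (0.346/0.346) × 12 = 12.0000
  x=15: (0.192/0.346) × 18 = 9.9884
  x=16: (0.138/0.346) × 10 = 3.9884
Sum = 12.0000 + 9.9884 + 3.9884 = 25.9769

25.98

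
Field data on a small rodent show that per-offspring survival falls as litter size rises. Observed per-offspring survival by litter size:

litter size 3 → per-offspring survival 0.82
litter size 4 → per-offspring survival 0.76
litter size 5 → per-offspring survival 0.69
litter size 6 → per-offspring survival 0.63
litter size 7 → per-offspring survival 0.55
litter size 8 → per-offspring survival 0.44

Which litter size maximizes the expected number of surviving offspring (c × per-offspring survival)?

Expected surviving offspring = c × s(c):
  c=3: 3 × 0.82 = 2.460
  c=4: 4 × 0.76 = 3.040
  c=5: 5 × 0.69 = 3.450
  c=6: 6 × 0.63 = 3.780
  c=7: 7 × 0.55 = 3.850
  c=8: 8 × 0.44 = 3.520
Maximum at c = 7 (3.850 surviving offspring).

7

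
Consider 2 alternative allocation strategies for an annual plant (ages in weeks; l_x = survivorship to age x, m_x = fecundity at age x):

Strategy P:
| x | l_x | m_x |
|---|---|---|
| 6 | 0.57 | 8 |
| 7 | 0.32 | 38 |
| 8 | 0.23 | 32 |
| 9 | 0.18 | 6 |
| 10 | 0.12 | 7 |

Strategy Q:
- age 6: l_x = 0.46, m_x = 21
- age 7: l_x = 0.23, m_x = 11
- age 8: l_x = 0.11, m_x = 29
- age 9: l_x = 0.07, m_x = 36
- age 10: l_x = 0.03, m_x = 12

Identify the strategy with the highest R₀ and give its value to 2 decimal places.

26.00

Strategy P: R₀ = 0.57×8 + 0.32×38 + 0.23×32 + 0.18×6 + 0.12×7 = 26.0000
Strategy Q: R₀ = 0.46×21 + 0.23×11 + 0.11×29 + 0.07×36 + 0.03×12 = 18.2600
Highest R₀: strategy P with 26.0000.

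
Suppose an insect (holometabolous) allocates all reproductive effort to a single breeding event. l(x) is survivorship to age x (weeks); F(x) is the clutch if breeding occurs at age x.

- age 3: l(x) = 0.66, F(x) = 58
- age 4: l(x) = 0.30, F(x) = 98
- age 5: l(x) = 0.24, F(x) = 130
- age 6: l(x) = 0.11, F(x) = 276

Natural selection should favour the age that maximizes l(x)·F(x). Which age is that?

3

Expected offspring if breeding at age x = l(x) × F(x):
  age 3: 0.66 × 58 = 38.280
  age 4: 0.30 × 98 = 29.400
  age 5: 0.24 × 130 = 31.200
  age 6: 0.11 × 276 = 30.360
Maximum at age 3 (38.280).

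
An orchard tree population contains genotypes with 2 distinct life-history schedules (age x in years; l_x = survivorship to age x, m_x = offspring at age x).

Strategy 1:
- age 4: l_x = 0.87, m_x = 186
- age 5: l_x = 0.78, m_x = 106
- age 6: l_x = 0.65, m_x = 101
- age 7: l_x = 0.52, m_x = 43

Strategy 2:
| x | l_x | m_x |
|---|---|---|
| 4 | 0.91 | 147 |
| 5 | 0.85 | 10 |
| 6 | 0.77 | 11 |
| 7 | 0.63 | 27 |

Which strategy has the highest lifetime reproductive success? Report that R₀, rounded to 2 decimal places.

332.51

Strategy 1: R₀ = 0.87×186 + 0.78×106 + 0.65×101 + 0.52×43 = 332.5100
Strategy 2: R₀ = 0.91×147 + 0.85×10 + 0.77×11 + 0.63×27 = 167.7500
Highest R₀: strategy 1 with 332.5100.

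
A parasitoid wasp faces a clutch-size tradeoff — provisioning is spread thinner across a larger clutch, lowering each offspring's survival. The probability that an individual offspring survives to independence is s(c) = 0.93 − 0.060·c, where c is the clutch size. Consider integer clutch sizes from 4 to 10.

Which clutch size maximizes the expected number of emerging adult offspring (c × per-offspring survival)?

8

Expected emerging adult offspring = c × s(c):
  c=4: 4 × 0.690 = 2.760
  c=5: 5 × 0.630 = 3.150
  c=6: 6 × 0.570 = 3.420
  c=7: 7 × 0.510 = 3.570
  c=8: 8 × 0.450 = 3.600
  c=9: 9 × 0.390 = 3.510
  c=10: 10 × 0.330 = 3.300
Maximum at c = 8 (3.600 emerging adult offspring).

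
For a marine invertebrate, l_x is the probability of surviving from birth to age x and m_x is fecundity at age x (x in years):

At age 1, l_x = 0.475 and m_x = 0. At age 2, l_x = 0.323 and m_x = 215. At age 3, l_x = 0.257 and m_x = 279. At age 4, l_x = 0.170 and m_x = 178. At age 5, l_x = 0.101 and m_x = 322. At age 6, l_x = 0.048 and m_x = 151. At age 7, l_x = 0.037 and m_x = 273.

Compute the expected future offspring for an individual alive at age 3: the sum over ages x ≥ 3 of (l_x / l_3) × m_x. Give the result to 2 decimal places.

l_3 = 0.257. Conditional survival from age 3 to x is l_x / l_3.
  x=3: (0.257/0.257) × 279 = 279.0000
  x=4: (0.170/0.257) × 178 = 117.7432
  x=5: (0.101/0.257) × 322 = 126.5447
  x=6: (0.048/0.257) × 151 = 28.2023
  x=7: (0.037/0.257) × 273 = 39.3035
Sum = 279.0000 + 117.7432 + 126.5447 + 28.2023 + 39.3035 = 590.7938

590.79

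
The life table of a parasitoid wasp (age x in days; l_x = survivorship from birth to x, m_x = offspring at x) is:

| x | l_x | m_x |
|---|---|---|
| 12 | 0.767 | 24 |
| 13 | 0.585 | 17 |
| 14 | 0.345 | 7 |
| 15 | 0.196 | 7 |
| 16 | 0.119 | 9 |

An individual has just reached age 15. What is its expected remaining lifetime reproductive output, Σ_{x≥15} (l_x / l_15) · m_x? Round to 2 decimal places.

l_15 = 0.196. Conditional survival from age 15 to x is l_x / l_15.
  x=15: (0.196/0.196) × 7 = 7.0000
  x=16: (0.119/0.196) × 9 = 5.4643
Sum = 7.0000 + 5.4643 = 12.4643

12.46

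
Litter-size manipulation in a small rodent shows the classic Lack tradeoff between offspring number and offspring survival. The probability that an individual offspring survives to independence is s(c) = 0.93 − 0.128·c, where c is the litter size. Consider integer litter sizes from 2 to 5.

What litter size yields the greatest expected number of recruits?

4

Expected recruits = c × s(c):
  c=2: 2 × 0.674 = 1.348
  c=3: 3 × 0.546 = 1.638
  c=4: 4 × 0.418 = 1.672
  c=5: 5 × 0.290 = 1.450
Maximum at c = 4 (1.672 recruits).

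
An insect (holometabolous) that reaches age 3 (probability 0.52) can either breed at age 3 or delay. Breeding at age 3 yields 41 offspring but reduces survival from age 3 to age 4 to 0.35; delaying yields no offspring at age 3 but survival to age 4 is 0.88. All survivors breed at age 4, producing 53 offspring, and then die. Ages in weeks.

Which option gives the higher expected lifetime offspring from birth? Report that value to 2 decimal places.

30.97

breed at age 3: R₀ = 0.52 × (41 + 0.35 × 53) = 0.52 × 59.5500 = 30.9660
delay to age 4: R₀ = 0.52 × (0.88 × 53) = 0.52 × 46.6400 = 24.2528
Higher: breed at age 3 (30.9660).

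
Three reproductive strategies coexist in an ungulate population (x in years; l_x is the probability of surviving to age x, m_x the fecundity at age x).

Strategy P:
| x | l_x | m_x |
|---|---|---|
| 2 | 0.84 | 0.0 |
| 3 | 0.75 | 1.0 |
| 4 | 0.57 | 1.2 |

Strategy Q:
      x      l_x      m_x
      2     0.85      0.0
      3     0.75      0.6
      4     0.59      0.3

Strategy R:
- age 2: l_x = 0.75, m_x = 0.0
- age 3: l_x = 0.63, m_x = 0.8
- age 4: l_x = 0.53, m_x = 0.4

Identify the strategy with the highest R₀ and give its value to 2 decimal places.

1.43

Strategy P: R₀ = 0.84×0.0 + 0.75×1.0 + 0.57×1.2 = 1.4340
Strategy Q: R₀ = 0.85×0.0 + 0.75×0.6 + 0.59×0.3 = 0.6270
Strategy R: R₀ = 0.75×0.0 + 0.63×0.8 + 0.53×0.4 = 0.7160
Highest R₀: strategy P with 1.4340.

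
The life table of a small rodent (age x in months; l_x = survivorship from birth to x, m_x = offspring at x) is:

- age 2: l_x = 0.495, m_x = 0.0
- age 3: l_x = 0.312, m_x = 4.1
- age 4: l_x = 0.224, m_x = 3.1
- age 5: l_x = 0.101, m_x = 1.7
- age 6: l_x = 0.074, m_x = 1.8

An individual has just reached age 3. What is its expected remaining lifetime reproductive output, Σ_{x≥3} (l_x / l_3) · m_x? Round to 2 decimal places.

7.30

l_3 = 0.312. Conditional survival from age 3 to x is l_x / l_3.
  x=3: (0.312/0.312) × 4.1 = 4.1000
  x=4: (0.224/0.312) × 3.1 = 2.2256
  x=5: (0.101/0.312) × 1.7 = 0.5503
  x=6: (0.074/0.312) × 1.8 = 0.4269
Sum = 4.1000 + 2.2256 + 0.5503 + 0.4269 = 7.3029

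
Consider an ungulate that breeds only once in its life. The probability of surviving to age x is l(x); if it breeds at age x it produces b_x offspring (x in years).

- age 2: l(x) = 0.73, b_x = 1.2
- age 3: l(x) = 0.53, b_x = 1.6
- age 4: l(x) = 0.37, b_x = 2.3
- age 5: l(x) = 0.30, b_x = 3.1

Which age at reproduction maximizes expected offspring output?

5

Expected offspring if breeding at age x = l(x) × b_x:
  age 2: 0.73 × 1.2 = 0.876
  age 3: 0.53 × 1.6 = 0.848
  age 4: 0.37 × 2.3 = 0.851
  age 5: 0.30 × 3.1 = 0.930
Maximum at age 5 (0.930).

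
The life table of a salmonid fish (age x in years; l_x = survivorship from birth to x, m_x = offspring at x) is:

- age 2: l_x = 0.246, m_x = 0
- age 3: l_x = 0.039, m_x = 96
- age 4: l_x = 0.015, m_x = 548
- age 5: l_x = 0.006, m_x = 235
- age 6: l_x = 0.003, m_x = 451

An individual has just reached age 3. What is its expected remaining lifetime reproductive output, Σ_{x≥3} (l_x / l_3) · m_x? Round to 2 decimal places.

l_3 = 0.039. Conditional survival from age 3 to x is l_x / l_3.
  x=3: (0.039/0.039) × 96 = 96.0000
  x=4: (0.015/0.039) × 548 = 210.7692
  x=5: (0.006/0.039) × 235 = 36.1538
  x=6: (0.003/0.039) × 451 = 34.6923
Sum = 96.0000 + 210.7692 + 36.1538 + 34.6923 = 377.6154

377.62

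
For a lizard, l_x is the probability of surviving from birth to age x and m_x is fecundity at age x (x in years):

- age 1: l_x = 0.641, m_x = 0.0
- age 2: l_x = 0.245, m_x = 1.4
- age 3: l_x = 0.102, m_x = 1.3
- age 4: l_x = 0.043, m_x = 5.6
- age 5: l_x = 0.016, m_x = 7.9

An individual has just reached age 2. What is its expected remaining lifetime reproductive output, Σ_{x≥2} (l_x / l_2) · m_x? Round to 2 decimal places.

l_2 = 0.245. Conditional survival from age 2 to x is l_x / l_2.
  x=2: (0.245/0.245) × 1.4 = 1.4000
  x=3: (0.102/0.245) × 1.3 = 0.5412
  x=4: (0.043/0.245) × 5.6 = 0.9829
  x=5: (0.016/0.245) × 7.9 = 0.5159
Sum = 1.4000 + 0.5412 + 0.9829 + 0.5159 = 3.4400

3.44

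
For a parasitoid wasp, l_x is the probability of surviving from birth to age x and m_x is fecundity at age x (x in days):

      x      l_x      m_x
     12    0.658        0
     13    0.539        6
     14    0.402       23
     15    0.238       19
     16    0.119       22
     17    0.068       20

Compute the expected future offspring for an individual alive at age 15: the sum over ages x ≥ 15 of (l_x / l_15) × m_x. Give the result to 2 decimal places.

35.71

l_15 = 0.238. Conditional survival from age 15 to x is l_x / l_15.
  x=15: (0.238/0.238) × 19 = 19.0000
  x=16: (0.119/0.238) × 22 = 11.0000
  x=17: (0.068/0.238) × 20 = 5.7143
Sum = 19.0000 + 11.0000 + 5.7143 = 35.7143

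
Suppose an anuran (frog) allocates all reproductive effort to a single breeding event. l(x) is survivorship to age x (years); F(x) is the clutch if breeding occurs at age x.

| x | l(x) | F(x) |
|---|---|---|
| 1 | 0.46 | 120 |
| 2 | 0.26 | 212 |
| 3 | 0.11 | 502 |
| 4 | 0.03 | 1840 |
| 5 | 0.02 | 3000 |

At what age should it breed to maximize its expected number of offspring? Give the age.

Expected offspring if breeding at age x = l(x) × F(x):
  age 1: 0.46 × 120 = 55.200
  age 2: 0.26 × 212 = 55.120
  age 3: 0.11 × 502 = 55.220
  age 4: 0.03 × 1840 = 55.200
  age 5: 0.02 × 3000 = 60.000
Maximum at age 5 (60.000).

5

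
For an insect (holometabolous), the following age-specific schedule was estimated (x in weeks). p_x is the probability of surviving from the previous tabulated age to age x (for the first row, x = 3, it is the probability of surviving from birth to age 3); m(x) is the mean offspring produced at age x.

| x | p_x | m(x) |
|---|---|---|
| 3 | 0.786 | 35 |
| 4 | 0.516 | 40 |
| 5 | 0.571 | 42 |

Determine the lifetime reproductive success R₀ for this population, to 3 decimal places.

Survivorship from birth: l_x = p_3·p_4·…·p_x.
  l_3 = 0.78600
  l_4 = 0.40558
  l_5 = 0.23158
R₀ = Σ l_x m(x):
  age 3: 0.78600 × 35 = 27.5100
  age 4: 0.40558 × 40 = 16.2232
  age 5: 0.23158 × 42 = 9.7264
R₀ = 27.5100 + 16.2232 + 9.7264 = 53.4596

53.460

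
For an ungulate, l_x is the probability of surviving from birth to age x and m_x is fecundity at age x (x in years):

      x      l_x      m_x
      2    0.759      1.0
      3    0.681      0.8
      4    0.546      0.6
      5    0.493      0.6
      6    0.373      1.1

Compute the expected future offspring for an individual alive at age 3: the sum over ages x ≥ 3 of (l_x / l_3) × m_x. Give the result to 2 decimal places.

l_3 = 0.681. Conditional survival from age 3 to x is l_x / l_3.
  x=3: (0.681/0.681) × 0.8 = 0.8000
  x=4: (0.546/0.681) × 0.6 = 0.4811
  x=5: (0.493/0.681) × 0.6 = 0.4344
  x=6: (0.373/0.681) × 1.1 = 0.6025
Sum = 0.8000 + 0.4811 + 0.4344 + 0.6025 = 2.3179

2.32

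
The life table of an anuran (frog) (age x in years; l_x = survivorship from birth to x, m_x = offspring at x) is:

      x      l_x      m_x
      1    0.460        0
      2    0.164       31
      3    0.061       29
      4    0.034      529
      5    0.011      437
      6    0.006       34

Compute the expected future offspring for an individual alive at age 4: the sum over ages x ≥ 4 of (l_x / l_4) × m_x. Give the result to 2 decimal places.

l_4 = 0.034. Conditional survival from age 4 to x is l_x / l_4.
  x=4: (0.034/0.034) × 529 = 529.0000
  x=5: (0.011/0.034) × 437 = 141.3824
  x=6: (0.006/0.034) × 34 = 6.0000
Sum = 529.0000 + 141.3824 + 6.0000 = 676.3824

676.38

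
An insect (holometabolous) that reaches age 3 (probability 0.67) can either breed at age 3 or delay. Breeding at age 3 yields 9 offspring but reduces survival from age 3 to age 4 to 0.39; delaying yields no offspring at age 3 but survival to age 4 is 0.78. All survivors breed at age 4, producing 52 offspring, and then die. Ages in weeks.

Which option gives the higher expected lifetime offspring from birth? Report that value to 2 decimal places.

breed at age 3: R₀ = 0.67 × (9 + 0.39 × 52) = 0.67 × 29.2800 = 19.6176
delay to age 4: R₀ = 0.67 × (0.78 × 52) = 0.67 × 40.5600 = 27.1752
Higher: delay to age 4 (27.1752).

27.18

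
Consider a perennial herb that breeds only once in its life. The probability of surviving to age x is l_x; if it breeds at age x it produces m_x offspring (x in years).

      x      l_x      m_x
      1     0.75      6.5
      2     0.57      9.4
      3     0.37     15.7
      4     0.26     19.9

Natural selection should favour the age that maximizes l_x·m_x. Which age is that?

Expected offspring if breeding at age x = l_x × m_x:
  age 1: 0.75 × 6.5 = 4.875
  age 2: 0.57 × 9.4 = 5.358
  age 3: 0.37 × 15.7 = 5.809
  age 4: 0.26 × 19.9 = 5.174
Maximum at age 3 (5.809).

3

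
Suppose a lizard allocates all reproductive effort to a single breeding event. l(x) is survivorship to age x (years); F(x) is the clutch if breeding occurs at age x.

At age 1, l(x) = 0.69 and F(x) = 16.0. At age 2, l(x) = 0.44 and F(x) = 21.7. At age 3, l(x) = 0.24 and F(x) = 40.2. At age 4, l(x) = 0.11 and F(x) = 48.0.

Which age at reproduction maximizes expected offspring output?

1

Expected offspring if breeding at age x = l(x) × F(x):
  age 1: 0.69 × 16.0 = 11.040
  age 2: 0.44 × 21.7 = 9.548
  age 3: 0.24 × 40.2 = 9.648
  age 4: 0.11 × 48.0 = 5.280
Maximum at age 1 (11.040).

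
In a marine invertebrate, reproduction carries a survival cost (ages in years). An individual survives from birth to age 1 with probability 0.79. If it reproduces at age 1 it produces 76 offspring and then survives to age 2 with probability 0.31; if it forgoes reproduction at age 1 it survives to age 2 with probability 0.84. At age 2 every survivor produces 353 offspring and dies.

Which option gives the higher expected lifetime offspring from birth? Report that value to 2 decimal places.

breed at age 1: R₀ = 0.79 × (76 + 0.31 × 353) = 0.79 × 185.4300 = 146.4897
delay to age 2: R₀ = 0.79 × (0.84 × 353) = 0.79 × 296.5200 = 234.2508
Higher: delay to age 2 (234.2508).

234.25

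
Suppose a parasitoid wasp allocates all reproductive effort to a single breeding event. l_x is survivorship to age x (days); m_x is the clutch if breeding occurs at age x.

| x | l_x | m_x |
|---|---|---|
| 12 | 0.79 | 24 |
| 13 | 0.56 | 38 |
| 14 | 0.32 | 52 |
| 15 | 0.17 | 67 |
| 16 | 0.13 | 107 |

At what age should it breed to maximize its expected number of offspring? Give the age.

13

Expected offspring if breeding at age x = l_x × m_x:
  age 12: 0.79 × 24 = 18.960
  age 13: 0.56 × 38 = 21.280
  age 14: 0.32 × 52 = 16.640
  age 15: 0.17 × 67 = 11.390
  age 16: 0.13 × 107 = 13.910
Maximum at age 13 (21.280).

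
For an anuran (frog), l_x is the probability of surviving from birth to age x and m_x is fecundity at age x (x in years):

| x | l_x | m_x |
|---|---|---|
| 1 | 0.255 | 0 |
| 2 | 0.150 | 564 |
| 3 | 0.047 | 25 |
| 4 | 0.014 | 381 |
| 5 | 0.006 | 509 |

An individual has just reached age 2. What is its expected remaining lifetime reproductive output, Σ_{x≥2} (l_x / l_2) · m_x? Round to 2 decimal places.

l_2 = 0.150. Conditional survival from age 2 to x is l_x / l_2.
  x=2: (0.150/0.150) × 564 = 564.0000
  x=3: (0.047/0.150) × 25 = 7.8333
  x=4: (0.014/0.150) × 381 = 35.5600
  x=5: (0.006/0.150) × 509 = 20.3600
Sum = 564.0000 + 7.8333 + 35.5600 + 20.3600 = 627.7533

627.75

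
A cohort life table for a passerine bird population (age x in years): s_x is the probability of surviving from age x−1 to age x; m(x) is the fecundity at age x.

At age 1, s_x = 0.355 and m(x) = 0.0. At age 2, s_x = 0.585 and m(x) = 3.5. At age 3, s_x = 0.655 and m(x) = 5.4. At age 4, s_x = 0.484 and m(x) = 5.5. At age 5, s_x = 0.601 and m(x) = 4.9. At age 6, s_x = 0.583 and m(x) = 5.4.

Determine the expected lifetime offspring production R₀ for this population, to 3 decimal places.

2.142

Survivorship from birth: l_x = s_1·s_2·…·s_x.
  l_1 = 0.35500
  l_2 = 0.20767
  l_3 = 0.13603
  l_4 = 0.06584
  l_5 = 0.03957
  l_6 = 0.02307
R₀ = Σ l_x m(x):
  age 1: 0.35500 × 0.0 = 0.0000
  age 2: 0.20767 × 3.5 = 0.7268
  age 3: 0.13603 × 5.4 = 0.7346
  age 4: 0.06584 × 5.5 = 0.3621
  age 5: 0.03957 × 4.9 = 0.1939
  age 6: 0.02307 × 5.4 = 0.1246
R₀ = 0.0000 + 0.7268 + 0.7346 + 0.3621 + 0.1939 + 0.1246 = 2.1420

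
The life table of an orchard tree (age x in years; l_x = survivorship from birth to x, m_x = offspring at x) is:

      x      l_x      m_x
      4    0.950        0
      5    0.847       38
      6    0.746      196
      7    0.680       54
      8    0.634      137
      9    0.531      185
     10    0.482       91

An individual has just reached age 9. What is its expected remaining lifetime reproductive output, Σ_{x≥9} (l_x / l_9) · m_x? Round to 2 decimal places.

267.60

l_9 = 0.531. Conditional survival from age 9 to x is l_x / l_9.
  x=9: (0.531/0.531) × 185 = 185.0000
  x=10: (0.482/0.531) × 91 = 82.6026
Sum = 185.0000 + 82.6026 = 267.6026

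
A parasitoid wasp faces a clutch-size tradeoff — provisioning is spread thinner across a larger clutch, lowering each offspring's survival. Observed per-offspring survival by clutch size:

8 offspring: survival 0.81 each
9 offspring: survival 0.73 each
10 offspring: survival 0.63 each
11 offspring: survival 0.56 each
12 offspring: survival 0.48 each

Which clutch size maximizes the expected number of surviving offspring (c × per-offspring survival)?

Expected surviving offspring = c × s(c):
  c=8: 8 × 0.81 = 6.480
  c=9: 9 × 0.73 = 6.570
  c=10: 10 × 0.63 = 6.300
  c=11: 11 × 0.56 = 6.160
  c=12: 12 × 0.48 = 5.760
Maximum at c = 9 (6.570 surviving offspring).

9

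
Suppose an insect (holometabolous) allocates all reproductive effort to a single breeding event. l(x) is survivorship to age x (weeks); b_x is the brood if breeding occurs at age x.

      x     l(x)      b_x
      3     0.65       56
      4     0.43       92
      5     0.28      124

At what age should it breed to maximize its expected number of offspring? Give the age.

4

Expected offspring if breeding at age x = l(x) × b_x:
  age 3: 0.65 × 56 = 36.400
  age 4: 0.43 × 92 = 39.560
  age 5: 0.28 × 124 = 34.720
Maximum at age 4 (39.560).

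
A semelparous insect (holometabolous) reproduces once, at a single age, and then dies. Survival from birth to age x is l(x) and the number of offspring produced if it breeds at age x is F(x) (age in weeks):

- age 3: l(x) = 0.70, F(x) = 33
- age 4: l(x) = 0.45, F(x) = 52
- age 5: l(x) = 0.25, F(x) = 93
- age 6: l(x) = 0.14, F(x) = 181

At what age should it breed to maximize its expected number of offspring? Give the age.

6

Expected offspring if breeding at age x = l(x) × F(x):
  age 3: 0.70 × 33 = 23.100
  age 4: 0.45 × 52 = 23.400
  age 5: 0.25 × 93 = 23.250
  age 6: 0.14 × 181 = 25.340
Maximum at age 6 (25.340).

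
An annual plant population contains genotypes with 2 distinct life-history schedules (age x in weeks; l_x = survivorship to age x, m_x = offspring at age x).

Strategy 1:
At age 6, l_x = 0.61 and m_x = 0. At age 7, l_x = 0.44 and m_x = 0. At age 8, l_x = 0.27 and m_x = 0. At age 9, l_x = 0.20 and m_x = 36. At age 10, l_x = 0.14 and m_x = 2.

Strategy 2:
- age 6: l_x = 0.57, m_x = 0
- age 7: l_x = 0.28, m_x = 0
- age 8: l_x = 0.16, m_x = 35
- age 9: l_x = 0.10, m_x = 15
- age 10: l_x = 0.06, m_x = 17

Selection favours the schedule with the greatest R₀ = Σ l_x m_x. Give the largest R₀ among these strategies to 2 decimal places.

8.12

Strategy 1: R₀ = 0.61×0 + 0.44×0 + 0.27×0 + 0.20×36 + 0.14×2 = 7.4800
Strategy 2: R₀ = 0.57×0 + 0.28×0 + 0.16×35 + 0.10×15 + 0.06×17 = 8.1200
Highest R₀: strategy 2 with 8.1200.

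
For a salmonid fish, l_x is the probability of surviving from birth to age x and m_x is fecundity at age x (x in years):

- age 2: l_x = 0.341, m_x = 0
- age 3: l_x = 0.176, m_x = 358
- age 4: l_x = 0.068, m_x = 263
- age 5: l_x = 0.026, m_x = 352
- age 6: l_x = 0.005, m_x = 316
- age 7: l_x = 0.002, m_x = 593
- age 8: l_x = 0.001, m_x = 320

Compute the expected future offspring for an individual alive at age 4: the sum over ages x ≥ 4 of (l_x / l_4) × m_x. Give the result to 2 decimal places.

442.97

l_4 = 0.068. Conditional survival from age 4 to x is l_x / l_4.
  x=4: (0.068/0.068) × 263 = 263.0000
  x=5: (0.026/0.068) × 352 = 134.5882
  x=6: (0.005/0.068) × 316 = 23.2353
  x=7: (0.002/0.068) × 593 = 17.4412
  x=8: (0.001/0.068) × 320 = 4.7059
Sum = 263.0000 + 134.5882 + 23.2353 + 17.4412 + 4.7059 = 442.9706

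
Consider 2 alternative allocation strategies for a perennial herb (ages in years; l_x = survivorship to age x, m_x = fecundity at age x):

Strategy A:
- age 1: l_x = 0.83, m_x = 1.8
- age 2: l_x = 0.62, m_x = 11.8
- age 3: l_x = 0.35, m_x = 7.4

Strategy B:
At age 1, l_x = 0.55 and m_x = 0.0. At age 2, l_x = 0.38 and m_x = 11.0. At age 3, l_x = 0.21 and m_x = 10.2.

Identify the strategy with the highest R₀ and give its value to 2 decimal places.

Strategy A: R₀ = 0.83×1.8 + 0.62×11.8 + 0.35×7.4 = 11.4000
Strategy B: R₀ = 0.55×0.0 + 0.38×11.0 + 0.21×10.2 = 6.3220
Highest R₀: strategy A with 11.4000.

11.40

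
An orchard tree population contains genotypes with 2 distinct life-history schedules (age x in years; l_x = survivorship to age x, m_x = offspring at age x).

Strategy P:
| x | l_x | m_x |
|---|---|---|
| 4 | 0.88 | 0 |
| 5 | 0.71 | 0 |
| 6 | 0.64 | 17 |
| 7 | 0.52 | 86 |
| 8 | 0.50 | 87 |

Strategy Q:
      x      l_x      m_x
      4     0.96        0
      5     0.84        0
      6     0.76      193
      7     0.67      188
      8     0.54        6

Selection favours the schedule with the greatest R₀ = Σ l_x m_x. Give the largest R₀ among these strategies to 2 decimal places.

275.88

Strategy P: R₀ = 0.88×0 + 0.71×0 + 0.64×17 + 0.52×86 + 0.50×87 = 99.1000
Strategy Q: R₀ = 0.96×0 + 0.84×0 + 0.76×193 + 0.67×188 + 0.54×6 = 275.8800
Highest R₀: strategy Q with 275.8800.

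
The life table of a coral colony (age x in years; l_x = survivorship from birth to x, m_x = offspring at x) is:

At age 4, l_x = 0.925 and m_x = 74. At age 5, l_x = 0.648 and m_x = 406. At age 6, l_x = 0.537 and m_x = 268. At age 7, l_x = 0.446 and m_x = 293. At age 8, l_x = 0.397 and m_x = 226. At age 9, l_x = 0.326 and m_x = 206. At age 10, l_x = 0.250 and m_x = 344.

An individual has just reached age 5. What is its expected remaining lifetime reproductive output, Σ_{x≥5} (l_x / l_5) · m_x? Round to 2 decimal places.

l_5 = 0.648. Conditional survival from age 5 to x is l_x / l_5.
  x=5: (0.648/0.648) × 406 = 406.0000
  x=6: (0.537/0.648) × 268 = 222.0926
  x=7: (0.446/0.648) × 293 = 201.6636
  x=8: (0.397/0.648) × 226 = 138.4599
  x=9: (0.326/0.648) × 206 = 103.6358
  x=10: (0.250/0.648) × 344 = 132.7160
Sum = 406.0000 + 222.0926 + 201.6636 + 138.4599 + 103.6358 + 132.7160 = 1204.5679

1204.57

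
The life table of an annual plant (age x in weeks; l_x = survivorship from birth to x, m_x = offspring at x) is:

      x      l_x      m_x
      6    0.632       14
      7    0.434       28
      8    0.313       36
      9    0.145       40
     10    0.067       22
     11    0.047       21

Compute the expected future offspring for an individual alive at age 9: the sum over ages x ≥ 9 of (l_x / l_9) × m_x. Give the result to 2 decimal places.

l_9 = 0.145. Conditional survival from age 9 to x is l_x / l_9.
  x=9: (0.145/0.145) × 40 = 40.0000
  x=10: (0.067/0.145) × 22 = 10.1655
  x=11: (0.047/0.145) × 21 = 6.8069
Sum = 40.0000 + 10.1655 + 6.8069 = 56.9724

56.97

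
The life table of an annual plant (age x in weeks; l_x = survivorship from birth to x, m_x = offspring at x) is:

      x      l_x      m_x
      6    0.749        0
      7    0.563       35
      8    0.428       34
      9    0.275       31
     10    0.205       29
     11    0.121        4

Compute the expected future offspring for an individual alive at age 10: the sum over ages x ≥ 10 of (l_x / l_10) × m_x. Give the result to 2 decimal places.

l_10 = 0.205. Conditional survival from age 10 to x is l_x / l_10.
  x=10: (0.205/0.205) × 29 = 29.0000
  x=11: (0.121/0.205) × 4 = 2.3610
Sum = 29.0000 + 2.3610 = 31.3610

31.36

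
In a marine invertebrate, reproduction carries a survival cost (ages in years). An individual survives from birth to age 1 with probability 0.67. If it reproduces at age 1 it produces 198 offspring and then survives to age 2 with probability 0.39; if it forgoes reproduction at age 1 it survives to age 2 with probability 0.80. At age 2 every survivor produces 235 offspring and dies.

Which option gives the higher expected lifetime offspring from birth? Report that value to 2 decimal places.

breed at age 1: R₀ = 0.67 × (198 + 0.39 × 235) = 0.67 × 289.6500 = 194.0655
delay to age 2: R₀ = 0.67 × (0.80 × 235) = 0.67 × 188.0000 = 125.9600
Higher: breed at age 1 (194.0655).

194.07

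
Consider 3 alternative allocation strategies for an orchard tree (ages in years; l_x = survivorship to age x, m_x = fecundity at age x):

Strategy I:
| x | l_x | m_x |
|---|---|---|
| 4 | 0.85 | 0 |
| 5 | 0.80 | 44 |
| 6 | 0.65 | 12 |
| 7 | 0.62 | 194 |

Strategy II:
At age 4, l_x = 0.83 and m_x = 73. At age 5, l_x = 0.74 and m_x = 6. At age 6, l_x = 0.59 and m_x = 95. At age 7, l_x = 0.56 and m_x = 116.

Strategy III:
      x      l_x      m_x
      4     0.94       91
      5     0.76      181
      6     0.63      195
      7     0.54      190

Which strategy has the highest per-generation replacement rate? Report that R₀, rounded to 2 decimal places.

Strategy I: R₀ = 0.85×0 + 0.80×44 + 0.65×12 + 0.62×194 = 163.2800
Strategy II: R₀ = 0.83×73 + 0.74×6 + 0.59×95 + 0.56×116 = 186.0400
Strategy III: R₀ = 0.94×91 + 0.76×181 + 0.63×195 + 0.54×190 = 448.5500
Highest R₀: strategy III with 448.5500.

448.55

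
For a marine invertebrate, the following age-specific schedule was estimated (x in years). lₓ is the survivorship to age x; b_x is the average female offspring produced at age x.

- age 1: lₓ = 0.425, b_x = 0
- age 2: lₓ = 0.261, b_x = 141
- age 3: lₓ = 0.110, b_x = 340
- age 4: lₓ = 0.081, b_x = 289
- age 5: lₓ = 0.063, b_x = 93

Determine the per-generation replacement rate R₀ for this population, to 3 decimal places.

103.469

R₀ = Σ lₓ b_x:
  age 1: 0.425 × 0 = 0.0000
  age 2: 0.261 × 141 = 36.8010
  age 3: 0.110 × 340 = 37.4000
  age 4: 0.081 × 289 = 23.4090
  age 5: 0.063 × 93 = 5.8590
R₀ = 0.0000 + 36.8010 + 37.4000 + 23.4090 + 5.8590 = 103.4690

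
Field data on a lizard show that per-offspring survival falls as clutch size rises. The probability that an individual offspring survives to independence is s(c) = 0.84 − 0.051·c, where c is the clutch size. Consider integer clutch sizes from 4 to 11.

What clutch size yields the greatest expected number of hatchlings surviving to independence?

8

Expected hatchlings surviving to independence = c × s(c):
  c=4: 4 × 0.636 = 2.544
  c=5: 5 × 0.585 = 2.925
  c=6: 6 × 0.534 = 3.204
  c=7: 7 × 0.483 = 3.381
  c=8: 8 × 0.432 = 3.456
  c=9: 9 × 0.381 = 3.429
  c=10: 10 × 0.330 = 3.300
  c=11: 11 × 0.279 = 3.069
Maximum at c = 8 (3.456 hatchlings surviving to independence).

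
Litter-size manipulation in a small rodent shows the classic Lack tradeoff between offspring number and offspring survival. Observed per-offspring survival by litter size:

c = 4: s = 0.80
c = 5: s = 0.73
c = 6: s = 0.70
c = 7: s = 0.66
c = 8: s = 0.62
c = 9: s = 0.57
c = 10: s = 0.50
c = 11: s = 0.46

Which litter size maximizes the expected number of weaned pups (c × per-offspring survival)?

Expected weaned pups = c × s(c):
  c=4: 4 × 0.80 = 3.200
  c=5: 5 × 0.73 = 3.650
  c=6: 6 × 0.70 = 4.200
  c=7: 7 × 0.66 = 4.620
  c=8: 8 × 0.62 = 4.960
  c=9: 9 × 0.57 = 5.130
  c=10: 10 × 0.50 = 5.000
  c=11: 11 × 0.46 = 5.060
Maximum at c = 9 (5.130 weaned pups).

9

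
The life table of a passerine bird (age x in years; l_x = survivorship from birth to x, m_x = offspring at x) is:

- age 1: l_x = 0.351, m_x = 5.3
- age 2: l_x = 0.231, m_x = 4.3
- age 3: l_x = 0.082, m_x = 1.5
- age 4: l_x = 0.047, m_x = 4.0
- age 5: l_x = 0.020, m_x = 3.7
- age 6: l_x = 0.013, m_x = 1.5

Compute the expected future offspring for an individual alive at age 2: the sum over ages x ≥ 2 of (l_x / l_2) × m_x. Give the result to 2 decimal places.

l_2 = 0.231. Conditional survival from age 2 to x is l_x / l_2.
  x=2: (0.231/0.231) × 4.3 = 4.3000
  x=3: (0.082/0.231) × 1.5 = 0.5325
  x=4: (0.047/0.231) × 4.0 = 0.8139
  x=5: (0.020/0.231) × 3.7 = 0.3203
  x=6: (0.013/0.231) × 1.5 = 0.0844
Sum = 4.3000 + 0.5325 + 0.8139 + 0.3203 + 0.0844 = 6.0511

6.05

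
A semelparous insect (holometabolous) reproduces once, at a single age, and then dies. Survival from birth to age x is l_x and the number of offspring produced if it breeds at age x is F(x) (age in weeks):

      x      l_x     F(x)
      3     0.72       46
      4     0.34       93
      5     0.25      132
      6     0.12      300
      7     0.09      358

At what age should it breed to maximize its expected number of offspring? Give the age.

6

Expected offspring if breeding at age x = l_x × F(x):
  age 3: 0.72 × 46 = 33.120
  age 4: 0.34 × 93 = 31.620
  age 5: 0.25 × 132 = 33.000
  age 6: 0.12 × 300 = 36.000
  age 7: 0.09 × 358 = 32.220
Maximum at age 6 (36.000).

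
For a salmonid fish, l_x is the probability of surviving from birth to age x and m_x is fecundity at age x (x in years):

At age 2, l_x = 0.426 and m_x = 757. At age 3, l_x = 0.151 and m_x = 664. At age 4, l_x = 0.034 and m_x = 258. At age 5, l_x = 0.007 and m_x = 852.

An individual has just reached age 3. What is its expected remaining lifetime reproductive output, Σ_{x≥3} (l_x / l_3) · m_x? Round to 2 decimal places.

761.59

l_3 = 0.151. Conditional survival from age 3 to x is l_x / l_3.
  x=3: (0.151/0.151) × 664 = 664.0000
  x=4: (0.034/0.151) × 258 = 58.0927
  x=5: (0.007/0.151) × 852 = 39.4967
Sum = 664.0000 + 58.0927 + 39.4967 = 761.5894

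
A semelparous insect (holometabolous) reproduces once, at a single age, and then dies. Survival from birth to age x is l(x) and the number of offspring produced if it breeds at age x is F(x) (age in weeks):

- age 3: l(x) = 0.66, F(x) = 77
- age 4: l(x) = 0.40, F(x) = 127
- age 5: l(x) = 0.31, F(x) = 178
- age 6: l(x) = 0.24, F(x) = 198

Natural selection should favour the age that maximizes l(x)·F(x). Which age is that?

5

Expected offspring if breeding at age x = l(x) × F(x):
  age 3: 0.66 × 77 = 50.820
  age 4: 0.40 × 127 = 50.800
  age 5: 0.31 × 178 = 55.180
  age 6: 0.24 × 198 = 47.520
Maximum at age 5 (55.180).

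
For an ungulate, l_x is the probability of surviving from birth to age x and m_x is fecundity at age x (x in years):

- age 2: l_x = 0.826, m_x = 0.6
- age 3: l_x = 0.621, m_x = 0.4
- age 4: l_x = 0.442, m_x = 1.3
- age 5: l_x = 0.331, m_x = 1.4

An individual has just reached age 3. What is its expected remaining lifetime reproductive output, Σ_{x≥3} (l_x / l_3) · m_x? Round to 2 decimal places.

l_3 = 0.621. Conditional survival from age 3 to x is l_x / l_3.
  x=3: (0.621/0.621) × 0.4 = 0.4000
  x=4: (0.442/0.621) × 1.3 = 0.9253
  x=5: (0.331/0.621) × 1.4 = 0.7462
Sum = 0.4000 + 0.9253 + 0.7462 = 2.0715

2.07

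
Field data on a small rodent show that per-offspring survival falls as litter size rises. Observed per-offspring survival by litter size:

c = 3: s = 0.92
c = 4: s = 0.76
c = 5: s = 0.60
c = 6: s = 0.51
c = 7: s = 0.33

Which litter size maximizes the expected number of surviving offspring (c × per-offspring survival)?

Expected surviving offspring = c × s(c):
  c=3: 3 × 0.92 = 2.760
  c=4: 4 × 0.76 = 3.040
  c=5: 5 × 0.60 = 3.000
  c=6: 6 × 0.51 = 3.060
  c=7: 7 × 0.33 = 2.310
Maximum at c = 6 (3.060 surviving offspring).

6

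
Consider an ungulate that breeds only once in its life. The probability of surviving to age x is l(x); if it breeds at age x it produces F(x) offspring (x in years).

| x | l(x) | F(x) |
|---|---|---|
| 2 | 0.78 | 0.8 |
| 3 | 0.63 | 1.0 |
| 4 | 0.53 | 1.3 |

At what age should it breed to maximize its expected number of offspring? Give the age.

4

Expected offspring if breeding at age x = l(x) × F(x):
  age 2: 0.78 × 0.8 = 0.624
  age 3: 0.63 × 1.0 = 0.630
  age 4: 0.53 × 1.3 = 0.689
Maximum at age 4 (0.689).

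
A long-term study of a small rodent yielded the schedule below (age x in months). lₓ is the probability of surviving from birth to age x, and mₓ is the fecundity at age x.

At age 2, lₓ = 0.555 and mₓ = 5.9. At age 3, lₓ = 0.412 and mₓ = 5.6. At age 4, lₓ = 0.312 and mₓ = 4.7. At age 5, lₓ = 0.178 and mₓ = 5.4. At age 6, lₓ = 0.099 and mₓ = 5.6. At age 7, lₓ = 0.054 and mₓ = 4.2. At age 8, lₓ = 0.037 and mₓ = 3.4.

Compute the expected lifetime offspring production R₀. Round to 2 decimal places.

8.92

R₀ = Σ lₓ mₓ:
  age 2: 0.555 × 5.9 = 3.2745
  age 3: 0.412 × 5.6 = 2.3072
  age 4: 0.312 × 4.7 = 1.4664
  age 5: 0.178 × 5.4 = 0.9612
  age 6: 0.099 × 5.6 = 0.5544
  age 7: 0.054 × 4.2 = 0.2268
  age 8: 0.037 × 3.4 = 0.1258
R₀ = 3.2745 + 2.3072 + 1.4664 + 0.9612 + 0.5544 + 0.2268 + 0.1258 = 8.9163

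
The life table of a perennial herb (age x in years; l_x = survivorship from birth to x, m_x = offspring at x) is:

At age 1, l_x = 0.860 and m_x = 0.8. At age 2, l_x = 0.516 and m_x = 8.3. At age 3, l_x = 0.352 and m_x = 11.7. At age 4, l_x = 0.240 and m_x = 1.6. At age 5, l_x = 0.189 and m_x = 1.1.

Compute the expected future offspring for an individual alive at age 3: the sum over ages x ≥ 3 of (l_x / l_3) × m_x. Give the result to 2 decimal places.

l_3 = 0.352. Conditional survival from age 3 to x is l_x / l_3.
  x=3: (0.352/0.352) × 11.7 = 11.7000
  x=4: (0.240/0.352) × 1.6 = 1.0909
  x=5: (0.189/0.352) × 1.1 = 0.5906
Sum = 11.7000 + 1.0909 + 0.5906 = 13.3815

13.38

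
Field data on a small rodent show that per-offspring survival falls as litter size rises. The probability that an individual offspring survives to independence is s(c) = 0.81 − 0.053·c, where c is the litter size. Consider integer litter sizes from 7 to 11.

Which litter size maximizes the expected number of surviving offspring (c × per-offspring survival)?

Expected surviving offspring = c × s(c):
  c=7: 7 × 0.439 = 3.073
  c=8: 8 × 0.386 = 3.088
  c=9: 9 × 0.333 = 2.997
  c=10: 10 × 0.280 = 2.800
  c=11: 11 × 0.227 = 2.497
Maximum at c = 8 (3.088 surviving offspring).

8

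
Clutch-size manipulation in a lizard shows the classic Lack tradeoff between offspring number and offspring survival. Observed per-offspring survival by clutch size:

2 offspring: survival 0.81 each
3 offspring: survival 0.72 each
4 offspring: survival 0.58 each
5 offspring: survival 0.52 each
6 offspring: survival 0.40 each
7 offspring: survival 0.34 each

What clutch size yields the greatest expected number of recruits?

5

Expected recruits = c × s(c):
  c=2: 2 × 0.81 = 1.620
  c=3: 3 × 0.72 = 2.160
  c=4: 4 × 0.58 = 2.320
  c=5: 5 × 0.52 = 2.600
  c=6: 6 × 0.40 = 2.400
  c=7: 7 × 0.34 = 2.380
Maximum at c = 5 (2.600 recruits).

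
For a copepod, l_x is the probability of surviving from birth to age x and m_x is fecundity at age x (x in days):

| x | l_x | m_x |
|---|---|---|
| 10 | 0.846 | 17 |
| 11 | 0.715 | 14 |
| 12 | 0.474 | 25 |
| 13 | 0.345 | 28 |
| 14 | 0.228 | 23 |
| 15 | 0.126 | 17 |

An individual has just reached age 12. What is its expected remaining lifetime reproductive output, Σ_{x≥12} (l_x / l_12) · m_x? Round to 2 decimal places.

60.96

l_12 = 0.474. Conditional survival from age 12 to x is l_x / l_12.
  x=12: (0.474/0.474) × 25 = 25.0000
  x=13: (0.345/0.474) × 28 = 20.3797
  x=14: (0.228/0.474) × 23 = 11.0633
  x=15: (0.126/0.474) × 17 = 4.5190
Sum = 25.0000 + 20.3797 + 11.0633 + 4.5190 = 60.9620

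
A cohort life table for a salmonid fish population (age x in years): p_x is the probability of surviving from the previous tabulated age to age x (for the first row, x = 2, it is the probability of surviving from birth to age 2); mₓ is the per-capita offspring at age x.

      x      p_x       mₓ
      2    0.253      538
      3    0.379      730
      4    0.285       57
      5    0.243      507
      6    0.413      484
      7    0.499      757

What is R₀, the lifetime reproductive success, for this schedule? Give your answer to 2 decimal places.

213.40

Survivorship from birth: l_x = p_2·p_3·…·p_x.
  l_2 = 0.25300
  l_3 = 0.09589
  l_4 = 0.02733
  l_5 = 0.00664
  l_6 = 0.00274
  l_7 = 0.00137
R₀ = Σ l_x mₓ:
  age 2: 0.25300 × 538 = 136.1140
  age 3: 0.09589 × 730 = 69.9997
  age 4: 0.02733 × 57 = 1.5578
  age 5: 0.00664 × 507 = 3.3665
  age 6: 0.00274 × 484 = 1.3262
  age 7: 0.00137 × 757 = 1.0371
R₀ = 136.1140 + 69.9997 + 1.5578 + 3.3665 + 1.3262 + 1.0371 = 213.4012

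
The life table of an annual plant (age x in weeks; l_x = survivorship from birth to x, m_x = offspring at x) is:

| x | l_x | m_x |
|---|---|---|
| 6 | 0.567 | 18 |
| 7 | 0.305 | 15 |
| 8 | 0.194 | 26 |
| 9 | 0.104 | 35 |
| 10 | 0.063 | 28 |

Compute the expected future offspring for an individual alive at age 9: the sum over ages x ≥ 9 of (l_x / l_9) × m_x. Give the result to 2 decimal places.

51.96

l_9 = 0.104. Conditional survival from age 9 to x is l_x / l_9.
  x=9: (0.104/0.104) × 35 = 35.0000
  x=10: (0.063/0.104) × 28 = 16.9615
Sum = 35.0000 + 16.9615 = 51.9615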